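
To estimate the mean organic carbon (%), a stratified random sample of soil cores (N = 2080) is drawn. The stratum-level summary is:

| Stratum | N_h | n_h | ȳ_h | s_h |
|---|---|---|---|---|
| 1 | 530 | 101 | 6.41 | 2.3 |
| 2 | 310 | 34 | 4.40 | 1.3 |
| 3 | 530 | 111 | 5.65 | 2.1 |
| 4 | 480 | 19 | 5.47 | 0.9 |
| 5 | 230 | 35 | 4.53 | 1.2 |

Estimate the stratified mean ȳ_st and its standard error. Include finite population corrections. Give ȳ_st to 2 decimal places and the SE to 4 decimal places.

ȳ_st = Σ W_h ȳ_h = (530·6.41 + 310·4.40 + 530·5.65 + 480·5.47 + 230·4.53)/2080 = 5.49197
V̂(ȳ_st) = Σ W_h² (1 − n_h/N_h) s_h²/n_h, with W_h = N_h/N and N = 2080:
  stratum 1: (530/2080)²·(1 − 101/530)·2.3²/101 = 0.00275259
  stratum 2: (310/2080)²·(1 − 34/310)·1.3²/34 = 0.000982996
  stratum 3: (530/2080)²·(1 − 111/530)·2.1²/111 = 0.00203929
  stratum 4: (480/2080)²·(1 − 19/480)·0.9²/19 = 0.00218045
  stratum 5: (230/2080)²·(1 − 35/230)·1.2²/35 = 0.000426511
V̂(ȳ_st) = 0.00838184
SE(ȳ_st) = √0.00838184 = 0.0915524

ȳ_st ≈ 5.49, SE ≈ 0.0916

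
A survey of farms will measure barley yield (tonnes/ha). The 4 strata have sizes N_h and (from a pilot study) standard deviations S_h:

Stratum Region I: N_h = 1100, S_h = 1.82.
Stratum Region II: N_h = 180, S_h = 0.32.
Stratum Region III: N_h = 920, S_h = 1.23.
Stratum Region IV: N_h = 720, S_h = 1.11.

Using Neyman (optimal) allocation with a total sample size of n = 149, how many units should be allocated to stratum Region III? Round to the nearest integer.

Neyman allocation: n_h = n · N_h S_h / Σ N_i S_i, with n = 149.
  stratum Region I: N_h·S_h = 1100·1.82 = 2002.00
  stratum Region II: N_h·S_h = 180·0.32 = 57.60
  stratum Region III: N_h·S_h = 920·1.23 = 1131.60
  stratum Region IV: N_h·S_h = 720·1.11 = 799.20
Σ N_h S_h = 3990.40
n for stratum Region III = 149·1131.60/3990.40 = 42.254 → 42

42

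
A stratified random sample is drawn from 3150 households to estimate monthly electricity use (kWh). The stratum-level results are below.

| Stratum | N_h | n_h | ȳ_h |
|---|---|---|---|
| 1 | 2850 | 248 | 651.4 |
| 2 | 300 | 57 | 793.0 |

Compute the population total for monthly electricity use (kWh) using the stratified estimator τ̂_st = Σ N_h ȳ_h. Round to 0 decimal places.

τ̂_st = Σ N_h ȳ_h = 2850·651.4 + 300·793.0 = 2094390

τ̂_st ≈ 2094390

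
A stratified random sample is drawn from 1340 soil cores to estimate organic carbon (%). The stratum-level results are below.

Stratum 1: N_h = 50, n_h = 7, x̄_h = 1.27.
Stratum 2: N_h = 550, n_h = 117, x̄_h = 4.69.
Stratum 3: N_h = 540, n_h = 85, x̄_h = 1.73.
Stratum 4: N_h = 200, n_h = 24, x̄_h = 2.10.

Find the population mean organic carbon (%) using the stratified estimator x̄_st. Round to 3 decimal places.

x̄_st ≈ 2.983

N = Σ N_h = 1340. Stratum weights W_h = N_h/N.
x̄_st = (50·1.27 + 550·4.69 + 540·1.73 + 200·2.10) / 1340 = 2.98299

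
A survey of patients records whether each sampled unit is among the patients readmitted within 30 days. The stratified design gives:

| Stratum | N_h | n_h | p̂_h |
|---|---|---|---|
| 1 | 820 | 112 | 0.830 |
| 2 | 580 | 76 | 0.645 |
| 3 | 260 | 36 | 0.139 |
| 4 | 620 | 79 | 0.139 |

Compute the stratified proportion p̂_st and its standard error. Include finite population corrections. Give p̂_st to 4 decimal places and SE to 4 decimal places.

N = 2280; stratum weights W_h = N_h/N.
p̂_st = Σ W_h p̂_h = (820·0.830 + 580·0.645 + 260·0.139 + 620·0.139)/2280 = 0.51624
V̂(p̂_st) = Σ W_h² (1 − n_h/N_h) p̂_h(1−p̂_h)/(n_h−1):
  stratum 1: (820/2280)²·(1 − 112/820)·0.830·0.170/111 = 0.000141965
  stratum 2: (580/2280)²·(1 − 76/580)·0.645·0.355/75 = 0.000171678
  stratum 3: (260/2280)²·(1 − 36/260)·0.139·0.861/35 = 3.83091e-05
  stratum 4: (620/2280)²·(1 − 79/620)·0.139·0.861/78 = 9.90017e-05
V̂(p̂_st) = 0.000450954; SE = √V̂ = 0.0212357

p̂_st ≈ 0.5162, SE ≈ 0.0212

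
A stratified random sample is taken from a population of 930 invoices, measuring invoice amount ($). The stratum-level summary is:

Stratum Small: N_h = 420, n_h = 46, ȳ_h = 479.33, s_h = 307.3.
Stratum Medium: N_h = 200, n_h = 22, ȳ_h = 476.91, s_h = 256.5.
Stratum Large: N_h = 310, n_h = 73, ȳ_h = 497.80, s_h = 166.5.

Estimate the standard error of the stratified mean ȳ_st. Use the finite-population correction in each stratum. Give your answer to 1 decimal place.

V̂(ȳ_st) = Σ W_h² (1 − n_h/N_h) s_h²/n_h, with W_h = N_h/N and N = 930:
  stratum Small: (420/930)²·(1 − 46/420)·307.3²/46 = 372.84
  stratum Medium: (200/930)²·(1 − 22/200)·256.5²/22 = 123.094
  stratum Large: (310/930)²·(1 − 73/310)·166.5²/73 = 32.2589
V̂(ȳ_st) = 528.193
SE(ȳ_st) = √528.193 = 22.9824

SE(ȳ_st) ≈ 23.0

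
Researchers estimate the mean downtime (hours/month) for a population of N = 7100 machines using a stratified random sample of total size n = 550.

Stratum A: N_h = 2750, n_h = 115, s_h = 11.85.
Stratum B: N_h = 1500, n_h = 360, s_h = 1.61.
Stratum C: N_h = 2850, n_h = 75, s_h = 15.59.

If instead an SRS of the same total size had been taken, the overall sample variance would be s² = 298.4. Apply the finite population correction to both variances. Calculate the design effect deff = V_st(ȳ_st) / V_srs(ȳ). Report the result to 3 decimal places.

deff ≈ 1.367

V̂(ȳ_st) = Σ W_h² (1 − n_h/N_h) s_h²/n_h, with W_h = N_h/N and N = 7100:
  stratum A: (2750/7100)²·(1 − 115/2750)·11.85²/115 = 0.175524
  stratum B: (1500/7100)²·(1 − 360/1500)·1.61²/360 = 0.000244247
  stratum C: (2850/7100)²·(1 − 75/2850)·15.59²/75 = 0.508419
V_st = 0.684187
V_srs = (1 − 550/7100)·298.4/550 = 0.500517
deff = V_st / V_srs = 0.684187/0.500517 = 1.3670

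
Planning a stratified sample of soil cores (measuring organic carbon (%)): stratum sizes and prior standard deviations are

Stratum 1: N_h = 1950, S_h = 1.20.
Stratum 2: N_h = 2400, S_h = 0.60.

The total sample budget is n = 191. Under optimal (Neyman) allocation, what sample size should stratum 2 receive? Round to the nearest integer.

73

Neyman allocation: n_h = n · N_h S_h / Σ N_i S_i, with n = 191.
  stratum 1: N_h·S_h = 1950·1.20 = 2340.00
  stratum 2: N_h·S_h = 2400·0.60 = 1440.00
Σ N_h S_h = 3780.00
n for stratum 2 = 191·1440.00/3780.00 = 72.762 → 73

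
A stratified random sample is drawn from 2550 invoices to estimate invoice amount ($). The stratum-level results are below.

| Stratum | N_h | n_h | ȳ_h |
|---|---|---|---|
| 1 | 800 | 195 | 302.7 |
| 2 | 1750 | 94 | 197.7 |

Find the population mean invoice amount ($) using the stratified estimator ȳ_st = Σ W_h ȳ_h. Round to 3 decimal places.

N = Σ N_h = 2550. Stratum weights W_h = N_h/N.
ȳ_st = (800·302.7 + 1750·197.7) / 2550 = 230.64118

ȳ_st ≈ 230.641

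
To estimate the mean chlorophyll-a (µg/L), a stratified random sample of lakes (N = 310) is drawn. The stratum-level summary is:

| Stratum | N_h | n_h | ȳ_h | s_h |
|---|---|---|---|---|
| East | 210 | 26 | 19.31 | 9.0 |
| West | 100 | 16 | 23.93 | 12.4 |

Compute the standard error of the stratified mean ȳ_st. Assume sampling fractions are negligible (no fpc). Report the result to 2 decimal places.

V̂(ȳ_st) = Σ W_h² s_h²/n_h, with W_h = N_h/N and N = 310:
  stratum East: (210/310)²·9.0²/26 = 1.42964
  stratum West: (100/310)²·12.4²/16 = 1
V̂(ȳ_st) = 2.42964
SE(ȳ_st) = √2.42964 = 1.55873

SE(ȳ_st) ≈ 1.56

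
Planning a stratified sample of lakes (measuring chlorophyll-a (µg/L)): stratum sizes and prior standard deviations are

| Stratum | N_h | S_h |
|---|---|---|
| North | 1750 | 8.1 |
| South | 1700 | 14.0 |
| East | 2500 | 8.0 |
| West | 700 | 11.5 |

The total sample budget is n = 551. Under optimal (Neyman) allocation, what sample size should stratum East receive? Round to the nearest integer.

Neyman allocation: n_h = n · N_h S_h / Σ N_i S_i, with n = 551.
  stratum North: N_h·S_h = 1750·8.1 = 14175.00
  stratum South: N_h·S_h = 1700·14.0 = 23800.00
  stratum East: N_h·S_h = 2500·8.0 = 20000.00
  stratum West: N_h·S_h = 700·11.5 = 8050.00
Σ N_h S_h = 66025.00
n for stratum East = 551·20000.00/66025.00 = 166.906 → 167

167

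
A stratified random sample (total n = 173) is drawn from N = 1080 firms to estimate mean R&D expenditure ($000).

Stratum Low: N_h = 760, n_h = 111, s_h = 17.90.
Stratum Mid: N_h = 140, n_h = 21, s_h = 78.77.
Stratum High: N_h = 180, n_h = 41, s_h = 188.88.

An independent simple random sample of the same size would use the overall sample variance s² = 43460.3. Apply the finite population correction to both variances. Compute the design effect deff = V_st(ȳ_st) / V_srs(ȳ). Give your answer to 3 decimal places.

V̂(ȳ_st) = Σ W_h² (1 − n_h/N_h) s_h²/n_h, with W_h = N_h/N and N = 1080:
  stratum Low: (760/1080)²·(1 − 111/760)·17.90²/111 = 1.22066
  stratum Mid: (140/1080)²·(1 − 21/140)·78.77²/21 = 4.22017
  stratum High: (180/1080)²·(1 − 41/180)·188.88²/41 = 18.665
V_st = 24.1058
V_srs = (1 − 173/1080)·43460.3/173 = 210.975
deff = V_st / V_srs = 24.1058/210.975 = 0.1143

deff ≈ 0.114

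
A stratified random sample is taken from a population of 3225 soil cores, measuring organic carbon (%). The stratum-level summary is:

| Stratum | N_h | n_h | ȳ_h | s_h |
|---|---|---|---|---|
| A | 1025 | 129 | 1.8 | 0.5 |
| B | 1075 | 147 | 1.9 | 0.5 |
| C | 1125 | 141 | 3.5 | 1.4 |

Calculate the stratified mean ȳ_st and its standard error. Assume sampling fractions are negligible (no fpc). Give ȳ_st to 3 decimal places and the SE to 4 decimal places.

ȳ_st ≈ 2.426, SE ≈ 0.0456

ȳ_st = Σ W_h ȳ_h = (1025·1.8 + 1075·1.9 + 1125·3.5)/3225 = 2.42636
V̂(ȳ_st) = Σ W_h² s_h²/n_h, with W_h = N_h/N and N = 3225:
  stratum A: (1025/3225)²·0.5²/129 = 0.000195767
  stratum B: (1075/3225)²·0.5²/147 = 0.000188964
  stratum C: (1125/3225)²·1.4²/141 = 0.00169154
V̂(ȳ_st) = 0.00207627
SE(ȳ_st) = √0.00207627 = 0.0455661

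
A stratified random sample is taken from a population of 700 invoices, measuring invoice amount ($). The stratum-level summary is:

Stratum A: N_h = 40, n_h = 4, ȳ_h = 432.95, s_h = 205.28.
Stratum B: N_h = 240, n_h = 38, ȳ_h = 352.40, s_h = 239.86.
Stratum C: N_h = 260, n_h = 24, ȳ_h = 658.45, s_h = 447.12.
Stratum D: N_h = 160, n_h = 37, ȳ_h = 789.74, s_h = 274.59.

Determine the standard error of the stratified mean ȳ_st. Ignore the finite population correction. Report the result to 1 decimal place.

V̂(ȳ_st) = Σ W_h² s_h²/n_h, with W_h = N_h/N and N = 700:
  stratum A: (40/700)²·205.28²/4 = 34.3999
  stratum B: (240/700)²·239.86²/38 = 177.975
  stratum C: (260/700)²·447.12²/24 = 1149.18
  stratum D: (160/700)²·274.59²/37 = 106.466
V̂(ȳ_st) = 1468.02
SE(ȳ_st) = √1468.02 = 38.3147

SE(ȳ_st) ≈ 38.3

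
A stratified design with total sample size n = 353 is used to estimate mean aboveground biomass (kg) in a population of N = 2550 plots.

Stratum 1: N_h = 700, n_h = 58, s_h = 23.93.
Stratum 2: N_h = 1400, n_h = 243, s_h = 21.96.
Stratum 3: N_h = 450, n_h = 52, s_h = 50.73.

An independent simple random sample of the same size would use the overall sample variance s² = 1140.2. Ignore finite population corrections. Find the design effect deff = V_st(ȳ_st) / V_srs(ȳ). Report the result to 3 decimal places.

V̂(ȳ_st) = Σ W_h² s_h²/n_h, with W_h = N_h/N and N = 2550:
  stratum 1: (700/2550)²·23.93²/58 = 0.744
  stratum 2: (1400/2550)²·21.96²/243 = 0.598183
  stratum 3: (450/2550)²·50.73²/52 = 1.54124
V_st = 2.88343
V_srs = s²/n = 1140.2/353 = 3.23003
deff = V_st / V_srs = 2.88343/3.23003 = 0.8927

deff ≈ 0.893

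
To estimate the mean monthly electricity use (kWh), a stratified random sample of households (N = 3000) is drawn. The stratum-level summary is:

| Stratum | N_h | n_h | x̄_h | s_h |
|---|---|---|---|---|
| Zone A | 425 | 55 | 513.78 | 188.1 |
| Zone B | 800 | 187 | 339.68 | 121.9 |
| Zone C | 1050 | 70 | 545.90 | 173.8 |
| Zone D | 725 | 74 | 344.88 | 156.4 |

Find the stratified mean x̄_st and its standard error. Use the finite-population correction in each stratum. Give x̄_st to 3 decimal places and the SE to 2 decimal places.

x̄_st = Σ W_h x̄_h = (425·513.78 + 800·339.68 + 1050·545.90 + 725·344.88)/3000 = 437.77783
V̂(x̄_st) = Σ W_h² (1 − n_h/N_h) s_h²/n_h, with W_h = N_h/N and N = 3000:
  stratum Zone A: (425/3000)²·(1 − 55/425)·188.1²/55 = 11.2399
  stratum Zone B: (800/3000)²·(1 − 187/800)·121.9²/187 = 4.32986
  stratum Zone C: (1050/3000)²·(1 − 70/1050)·173.8²/70 = 49.3372
  stratum Zone D: (725/3000)²·(1 − 74/725)·156.4²/74 = 17.3348
V̂(x̄_st) = 82.2417
SE(x̄_st) = √82.2417 = 9.06872

x̄_st ≈ 437.778, SE ≈ 9.07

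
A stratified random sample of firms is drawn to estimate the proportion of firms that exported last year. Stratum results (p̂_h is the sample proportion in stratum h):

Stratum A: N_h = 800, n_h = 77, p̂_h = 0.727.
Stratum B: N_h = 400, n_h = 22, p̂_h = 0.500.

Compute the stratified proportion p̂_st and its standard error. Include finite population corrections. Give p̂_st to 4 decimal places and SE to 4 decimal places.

N = 1200; stratum weights W_h = N_h/N.
p̂_st = Σ W_h p̂_h = (800·0.727 + 400·0.500)/1200 = 0.65133
V̂(p̂_st) = Σ W_h² (1 − n_h/N_h) p̂_h(1−p̂_h)/(n_h−1):
  stratum A: (800/1200)²·(1 − 77/800)·0.727·0.273/76 = 0.00104894
  stratum B: (400/1200)²·(1 − 22/400)·0.500·0.500/21 = 0.00125
V̂(p̂_st) = 0.00229894; SE = √V̂ = 0.0479472

p̂_st ≈ 0.6513, SE ≈ 0.0479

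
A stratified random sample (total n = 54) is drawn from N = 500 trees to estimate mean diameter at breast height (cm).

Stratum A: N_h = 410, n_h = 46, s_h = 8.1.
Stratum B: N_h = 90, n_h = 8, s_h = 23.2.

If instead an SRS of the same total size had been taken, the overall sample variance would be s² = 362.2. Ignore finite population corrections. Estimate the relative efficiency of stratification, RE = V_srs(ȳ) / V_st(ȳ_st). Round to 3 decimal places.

V̂(ȳ_st) = Σ W_h² s_h²/n_h, with W_h = N_h/N and N = 500:
  stratum A: (410/500)²·8.1²/46 = 0.959047
  stratum B: (90/500)²·23.2²/8 = 2.17987
V_st = 3.13892
V_srs = s²/n = 362.2/54 = 6.70741
Relative efficiency = V_srs / V_st = 6.70741/3.13892 = 2.1369

RE ≈ 2.137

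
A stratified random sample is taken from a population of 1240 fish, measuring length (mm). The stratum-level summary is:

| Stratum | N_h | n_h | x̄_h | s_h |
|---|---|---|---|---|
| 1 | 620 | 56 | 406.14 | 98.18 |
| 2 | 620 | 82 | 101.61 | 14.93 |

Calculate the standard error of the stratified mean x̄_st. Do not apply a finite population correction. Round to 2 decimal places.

V̂(x̄_st) = Σ W_h² s_h²/n_h, with W_h = N_h/N and N = 1240:
  stratum 1: (620/1240)²·98.18²/56 = 43.0326
  stratum 2: (620/1240)²·14.93²/82 = 0.679588
V̂(x̄_st) = 43.7122
SE(x̄_st) = √43.7122 = 6.61152

SE(x̄_st) ≈ 6.61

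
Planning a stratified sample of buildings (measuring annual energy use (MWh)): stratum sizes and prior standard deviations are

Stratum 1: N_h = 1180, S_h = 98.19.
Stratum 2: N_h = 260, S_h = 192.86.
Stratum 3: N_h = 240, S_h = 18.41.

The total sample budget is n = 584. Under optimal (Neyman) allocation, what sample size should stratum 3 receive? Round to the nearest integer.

Neyman allocation: n_h = n · N_h S_h / Σ N_i S_i, with n = 584.
  stratum 1: N_h·S_h = 1180·98.19 = 115864.20
  stratum 2: N_h·S_h = 260·192.86 = 50143.60
  stratum 3: N_h·S_h = 240·18.41 = 4418.40
Σ N_h S_h = 170426.20
n for stratum 3 = 584·4418.40/170426.20 = 15.141 → 15

15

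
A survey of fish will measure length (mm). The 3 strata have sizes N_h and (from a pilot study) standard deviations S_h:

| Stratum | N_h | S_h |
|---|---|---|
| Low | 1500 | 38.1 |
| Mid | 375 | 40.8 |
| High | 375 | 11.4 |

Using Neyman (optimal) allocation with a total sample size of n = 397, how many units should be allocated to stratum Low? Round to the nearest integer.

296

Neyman allocation: n_h = n · N_h S_h / Σ N_i S_i, with n = 397.
  stratum Low: N_h·S_h = 1500·38.1 = 57150.00
  stratum Mid: N_h·S_h = 375·40.8 = 15300.00
  stratum High: N_h·S_h = 375·11.4 = 4275.00
Σ N_h S_h = 76725.00
n for stratum Low = 397·57150.00/76725.00 = 295.713 → 296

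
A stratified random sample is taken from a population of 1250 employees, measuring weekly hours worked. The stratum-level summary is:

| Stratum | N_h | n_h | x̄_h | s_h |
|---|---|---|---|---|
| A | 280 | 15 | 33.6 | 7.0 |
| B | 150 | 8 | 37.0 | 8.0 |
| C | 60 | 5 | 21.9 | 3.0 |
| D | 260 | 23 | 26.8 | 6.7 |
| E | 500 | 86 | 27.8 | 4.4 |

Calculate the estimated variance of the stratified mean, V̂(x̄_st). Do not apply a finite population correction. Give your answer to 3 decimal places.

V̂(x̄_st) = Σ W_h² s_h²/n_h, with W_h = N_h/N and N = 1250:
  stratum A: (280/1250)²·7.0²/15 = 0.163908
  stratum B: (150/1250)²·8.0²/8 = 0.1152
  stratum C: (60/1250)²·3.0²/5 = 0.0041472
  stratum D: (260/1250)²·6.7²/23 = 0.08444
  stratum E: (500/1250)²·4.4²/86 = 0.0360186
V̂(x̄_st) = 0.403714

V̂(x̄_st) ≈ 0.404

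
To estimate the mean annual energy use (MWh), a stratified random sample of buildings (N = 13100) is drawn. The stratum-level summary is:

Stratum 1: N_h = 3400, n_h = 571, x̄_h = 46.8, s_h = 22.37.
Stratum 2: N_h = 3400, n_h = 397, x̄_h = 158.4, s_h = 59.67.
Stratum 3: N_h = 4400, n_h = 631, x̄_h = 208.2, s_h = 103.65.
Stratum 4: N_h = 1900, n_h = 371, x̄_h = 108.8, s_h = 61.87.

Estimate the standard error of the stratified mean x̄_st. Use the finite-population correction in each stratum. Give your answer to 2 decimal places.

V̂(x̄_st) = Σ W_h² (1 − n_h/N_h) s_h²/n_h, with W_h = N_h/N and N = 13100:
  stratum 1: (3400/13100)²·(1 − 571/3400)·22.37²/571 = 0.0491208
  stratum 2: (3400/13100)²·(1 − 397/3400)·59.67²/397 = 0.533597
  stratum 3: (4400/13100)²·(1 − 631/4400)·103.65²/631 = 1.6453
  stratum 4: (1900/13100)²·(1 − 371/1900)·61.87²/371 = 0.174665
V̂(x̄_st) = 2.40268
SE(x̄_st) = √2.40268 = 1.55006

SE(x̄_st) ≈ 1.55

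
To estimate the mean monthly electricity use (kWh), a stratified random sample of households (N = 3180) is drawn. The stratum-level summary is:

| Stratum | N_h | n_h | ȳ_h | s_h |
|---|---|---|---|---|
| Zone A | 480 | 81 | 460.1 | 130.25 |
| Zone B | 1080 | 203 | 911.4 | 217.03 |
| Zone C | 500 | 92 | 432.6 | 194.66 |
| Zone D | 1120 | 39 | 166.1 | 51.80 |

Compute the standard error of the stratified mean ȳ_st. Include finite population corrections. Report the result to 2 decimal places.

V̂(ȳ_st) = Σ W_h² (1 − n_h/N_h) s_h²/n_h, with W_h = N_h/N and N = 3180:
  stratum Zone A: (480/3180)²·(1 − 81/480)·130.25²/81 = 3.96671
  stratum Zone B: (1080/3180)²·(1 − 203/1080)·217.03²/203 = 21.7326
  stratum Zone C: (500/3180)²·(1 − 92/500)·194.66²/92 = 8.30886
  stratum Zone D: (1120/3180)²·(1 − 39/1120)·51.80²/39 = 8.23729
V̂(ȳ_st) = 42.2455
SE(ȳ_st) = √42.2455 = 6.49965

SE(ȳ_st) ≈ 6.50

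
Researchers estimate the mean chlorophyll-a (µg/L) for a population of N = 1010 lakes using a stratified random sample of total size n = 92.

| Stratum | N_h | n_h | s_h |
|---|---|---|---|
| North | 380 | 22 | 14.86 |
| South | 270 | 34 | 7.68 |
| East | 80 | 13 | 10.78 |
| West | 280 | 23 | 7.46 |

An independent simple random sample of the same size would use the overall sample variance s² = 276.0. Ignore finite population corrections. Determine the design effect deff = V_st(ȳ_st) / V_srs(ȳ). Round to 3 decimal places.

deff ≈ 0.596

V̂(ȳ_st) = Σ W_h² s_h²/n_h, with W_h = N_h/N and N = 1010:
  stratum North: (380/1010)²·14.86²/22 = 1.42082
  stratum South: (270/1010)²·7.68²/34 = 0.123973
  stratum East: (80/1010)²·10.78²/13 = 0.056083
  stratum West: (280/1010)²·7.46²/23 = 0.185962
V_st = 1.78684
V_srs = s²/n = 276.0/92 = 3
deff = V_st / V_srs = 1.78684/3 = 0.5956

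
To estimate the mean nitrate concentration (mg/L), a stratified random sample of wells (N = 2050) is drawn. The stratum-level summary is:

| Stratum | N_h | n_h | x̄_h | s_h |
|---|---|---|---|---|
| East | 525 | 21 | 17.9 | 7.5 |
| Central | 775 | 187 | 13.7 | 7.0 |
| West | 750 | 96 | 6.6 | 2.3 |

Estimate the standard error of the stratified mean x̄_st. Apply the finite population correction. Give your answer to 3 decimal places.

V̂(x̄_st) = Σ W_h² (1 − n_h/N_h) s_h²/n_h, with W_h = N_h/N and N = 2050:
  stratum East: (525/2050)²·(1 − 21/525)·7.5²/21 = 0.16865
  stratum Central: (775/2050)²·(1 − 187/775)·7.0²/187 = 0.0284136
  stratum West: (750/2050)²·(1 − 96/750)·2.3²/96 = 0.00643155
V̂(x̄_st) = 0.203495
SE(x̄_st) = √0.203495 = 0.451104

SE(x̄_st) ≈ 0.451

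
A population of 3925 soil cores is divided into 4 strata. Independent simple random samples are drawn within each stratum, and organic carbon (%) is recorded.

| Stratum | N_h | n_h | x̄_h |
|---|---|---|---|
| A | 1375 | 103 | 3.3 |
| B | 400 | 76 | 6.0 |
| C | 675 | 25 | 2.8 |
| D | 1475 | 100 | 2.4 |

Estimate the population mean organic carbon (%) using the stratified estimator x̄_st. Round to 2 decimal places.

x̄_st ≈ 3.15

N = Σ N_h = 3925. Stratum weights W_h = N_h/N.
x̄_st = (1375·3.3 + 400·6.0 + 675·2.8 + 1475·2.4) / 3925 = 3.1510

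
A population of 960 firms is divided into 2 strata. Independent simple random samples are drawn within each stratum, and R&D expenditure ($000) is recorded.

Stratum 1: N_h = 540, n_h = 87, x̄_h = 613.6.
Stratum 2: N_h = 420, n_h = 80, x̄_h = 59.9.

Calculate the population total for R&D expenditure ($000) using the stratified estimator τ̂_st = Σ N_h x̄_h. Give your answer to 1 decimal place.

τ̂_st ≈ 356502.0

τ̂_st = Σ N_h x̄_h = 540·613.6 + 420·59.9 = 356502.0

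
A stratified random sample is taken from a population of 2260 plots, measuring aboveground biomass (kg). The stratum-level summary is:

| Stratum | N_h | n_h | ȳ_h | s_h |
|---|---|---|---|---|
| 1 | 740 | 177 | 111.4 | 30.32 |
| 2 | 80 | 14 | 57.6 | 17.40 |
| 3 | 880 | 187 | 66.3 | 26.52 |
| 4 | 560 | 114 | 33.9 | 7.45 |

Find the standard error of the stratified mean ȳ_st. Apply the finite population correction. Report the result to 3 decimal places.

V̂(ȳ_st) = Σ W_h² (1 − n_h/N_h) s_h²/n_h, with W_h = N_h/N and N = 2260:
  stratum 1: (740/2260)²·(1 − 177/740)·30.32²/177 = 0.423651
  stratum 2: (80/2260)²·(1 − 14/80)·17.40²/14 = 0.0223557
  stratum 3: (880/2260)²·(1 − 187/880)·26.52²/187 = 0.44906
  stratum 4: (560/2260)²·(1 − 114/560)·7.45²/114 = 0.0238075
V̂(ȳ_st) = 0.918874
SE(ȳ_st) = √0.918874 = 0.958579

SE(ȳ_st) ≈ 0.959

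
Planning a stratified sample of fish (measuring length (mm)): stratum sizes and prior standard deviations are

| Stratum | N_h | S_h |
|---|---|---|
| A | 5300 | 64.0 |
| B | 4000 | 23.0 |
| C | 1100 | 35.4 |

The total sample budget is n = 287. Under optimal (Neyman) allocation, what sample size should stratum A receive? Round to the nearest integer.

Neyman allocation: n_h = n · N_h S_h / Σ N_i S_i, with n = 287.
  stratum A: N_h·S_h = 5300·64.0 = 339200.00
  stratum B: N_h·S_h = 4000·23.0 = 92000.00
  stratum C: N_h·S_h = 1100·35.4 = 38940.00
Σ N_h S_h = 470140.00
n for stratum A = 287·339200.00/470140.00 = 207.067 → 207

207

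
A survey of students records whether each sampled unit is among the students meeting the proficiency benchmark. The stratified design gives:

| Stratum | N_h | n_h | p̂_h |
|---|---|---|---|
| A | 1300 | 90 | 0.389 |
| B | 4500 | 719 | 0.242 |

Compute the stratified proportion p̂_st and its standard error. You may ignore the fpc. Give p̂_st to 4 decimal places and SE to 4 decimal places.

N = 5800; stratum weights W_h = N_h/N.
p̂_st = Σ W_h p̂_h = (1300·0.389 + 4500·0.242)/5800 = 0.27495
V̂(p̂_st) = Σ W_h² p̂_h(1−p̂_h)/(n_h−1):
  stratum A: (1300/5800)²·0.389·0.611/89 = 0.000134163
  stratum B: (4500/5800)²·0.242·0.758/718 = 0.00015379
V̂(p̂_st) = 0.000287953; SE = √V̂ = 0.0169692

p̂_st ≈ 0.2749, SE ≈ 0.0170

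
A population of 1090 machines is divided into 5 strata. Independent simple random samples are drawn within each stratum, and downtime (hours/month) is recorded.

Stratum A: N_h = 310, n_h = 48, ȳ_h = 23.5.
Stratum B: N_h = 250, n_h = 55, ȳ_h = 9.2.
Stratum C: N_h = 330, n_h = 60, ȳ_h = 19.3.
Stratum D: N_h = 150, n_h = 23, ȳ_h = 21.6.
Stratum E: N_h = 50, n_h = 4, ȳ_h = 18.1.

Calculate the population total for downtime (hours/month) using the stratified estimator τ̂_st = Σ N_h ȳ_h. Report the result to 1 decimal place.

τ̂_st ≈ 20099.0

τ̂_st = Σ N_h ȳ_h = 310·23.5 + 250·9.2 + 330·19.3 + 150·21.6 + 50·18.1 = 20099.0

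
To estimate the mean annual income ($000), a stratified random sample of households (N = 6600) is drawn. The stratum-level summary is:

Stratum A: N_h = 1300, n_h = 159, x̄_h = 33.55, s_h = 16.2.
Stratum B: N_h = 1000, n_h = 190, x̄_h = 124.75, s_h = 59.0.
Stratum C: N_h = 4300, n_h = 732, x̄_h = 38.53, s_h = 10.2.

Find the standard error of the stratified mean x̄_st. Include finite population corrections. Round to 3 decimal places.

V̂(x̄_st) = Σ W_h² (1 − n_h/N_h) s_h²/n_h, with W_h = N_h/N and N = 6600:
  stratum A: (1300/6600)²·(1 − 159/1300)·16.2²/159 = 0.0562049
  stratum B: (1000/6600)²·(1 − 190/1000)·59.0²/190 = 0.340681
  stratum C: (4300/6600)²·(1 − 732/4300)·10.2²/732 = 0.0500604
V̂(x̄_st) = 0.446946
SE(x̄_st) = √0.446946 = 0.66854

SE(x̄_st) ≈ 0.669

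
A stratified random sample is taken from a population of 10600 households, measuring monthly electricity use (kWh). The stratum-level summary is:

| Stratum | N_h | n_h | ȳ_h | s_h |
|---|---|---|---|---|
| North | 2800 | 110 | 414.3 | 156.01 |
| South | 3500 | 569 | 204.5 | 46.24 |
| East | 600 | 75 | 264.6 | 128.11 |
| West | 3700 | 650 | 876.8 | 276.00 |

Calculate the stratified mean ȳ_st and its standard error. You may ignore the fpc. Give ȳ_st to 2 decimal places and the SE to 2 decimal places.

ȳ_st = Σ W_h ȳ_h = (2800·414.3 + 3500·204.5 + 600·264.6 + 3700·876.8)/10600 = 497.99151
V̂(ȳ_st) = Σ W_h² s_h²/n_h, with W_h = N_h/N and N = 10600:
  stratum North: (2800/10600)²·156.01²/110 = 15.4389
  stratum South: (3500/10600)²·46.24²/569 = 0.409683
  stratum East: (600/10600)²·128.11²/75 = 0.701125
  stratum West: (3700/10600)²·276.00²/650 = 14.279
V̂(ȳ_st) = 30.8287
SE(ȳ_st) = √30.8287 = 5.55236

ȳ_st ≈ 497.99, SE ≈ 5.55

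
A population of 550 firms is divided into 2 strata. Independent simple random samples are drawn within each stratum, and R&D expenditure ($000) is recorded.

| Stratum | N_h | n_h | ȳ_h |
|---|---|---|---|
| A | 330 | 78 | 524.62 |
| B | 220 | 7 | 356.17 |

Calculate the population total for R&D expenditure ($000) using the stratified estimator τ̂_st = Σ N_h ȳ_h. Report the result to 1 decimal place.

τ̂_st = Σ N_h ȳ_h = 330·524.62 + 220·356.17 = 251482.0

τ̂_st ≈ 251482.0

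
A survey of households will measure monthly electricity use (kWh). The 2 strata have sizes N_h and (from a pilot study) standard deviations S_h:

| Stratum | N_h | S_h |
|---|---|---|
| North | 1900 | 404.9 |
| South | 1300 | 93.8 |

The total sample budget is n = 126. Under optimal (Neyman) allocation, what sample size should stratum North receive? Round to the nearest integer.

109

Neyman allocation: n_h = n · N_h S_h / Σ N_i S_i, with n = 126.
  stratum North: N_h·S_h = 1900·404.9 = 769310.00
  stratum South: N_h·S_h = 1300·93.8 = 121940.00
Σ N_h S_h = 891250.00
n for stratum North = 126·769310.00/891250.00 = 108.761 → 109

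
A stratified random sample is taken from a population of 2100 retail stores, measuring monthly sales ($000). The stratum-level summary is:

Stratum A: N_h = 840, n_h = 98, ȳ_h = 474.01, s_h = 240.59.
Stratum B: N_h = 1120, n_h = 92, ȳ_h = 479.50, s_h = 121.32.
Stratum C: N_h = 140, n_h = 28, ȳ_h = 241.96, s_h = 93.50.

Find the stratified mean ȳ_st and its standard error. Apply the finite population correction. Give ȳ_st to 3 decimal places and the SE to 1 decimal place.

ȳ_st ≈ 461.468, SE ≈ 11.2

ȳ_st = Σ W_h ȳ_h = (840·474.01 + 1120·479.50 + 140·241.96)/2100 = 461.46800
V̂(ȳ_st) = Σ W_h² (1 − n_h/N_h) s_h²/n_h, with W_h = N_h/N and N = 2100:
  stratum A: (840/2100)²·(1 − 98/840)·240.59²/98 = 83.4783
  stratum B: (1120/2100)²·(1 − 92/1120)·121.32²/92 = 41.7686
  stratum C: (140/2100)²·(1 − 28/140)·93.50²/28 = 1.11013
V̂(ȳ_st) = 126.357
SE(ȳ_st) = √126.357 = 11.2409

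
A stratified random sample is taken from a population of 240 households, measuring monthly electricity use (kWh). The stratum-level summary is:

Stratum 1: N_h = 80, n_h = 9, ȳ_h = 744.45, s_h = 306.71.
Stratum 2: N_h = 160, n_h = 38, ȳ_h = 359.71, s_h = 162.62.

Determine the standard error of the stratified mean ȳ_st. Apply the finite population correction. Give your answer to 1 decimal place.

SE(ȳ_st) ≈ 35.6

V̂(ȳ_st) = Σ W_h² (1 − n_h/N_h) s_h²/n_h, with W_h = N_h/N and N = 240:
  stratum 1: (80/240)²·(1 − 9/80)·306.71²/9 = 1030.72
  stratum 2: (160/240)²·(1 − 38/160)·162.62²/38 = 235.842
V̂(ȳ_st) = 1266.56
SE(ȳ_st) = √1266.56 = 35.5887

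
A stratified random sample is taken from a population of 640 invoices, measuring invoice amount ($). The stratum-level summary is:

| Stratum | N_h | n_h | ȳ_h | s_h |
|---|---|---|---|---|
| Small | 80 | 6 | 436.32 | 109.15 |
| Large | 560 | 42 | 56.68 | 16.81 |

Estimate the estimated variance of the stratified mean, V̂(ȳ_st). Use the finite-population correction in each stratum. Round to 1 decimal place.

V̂(ȳ_st) = Σ W_h² (1 − n_h/N_h) s_h²/n_h, with W_h = N_h/N and N = 640:
  stratum Small: (80/640)²·(1 − 6/80)·109.15²/6 = 28.6984
  stratum Large: (560/640)²·(1 − 42/560)·16.81²/42 = 4.76479
V̂(ȳ_st) = 33.4632

V̂(ȳ_st) ≈ 33.5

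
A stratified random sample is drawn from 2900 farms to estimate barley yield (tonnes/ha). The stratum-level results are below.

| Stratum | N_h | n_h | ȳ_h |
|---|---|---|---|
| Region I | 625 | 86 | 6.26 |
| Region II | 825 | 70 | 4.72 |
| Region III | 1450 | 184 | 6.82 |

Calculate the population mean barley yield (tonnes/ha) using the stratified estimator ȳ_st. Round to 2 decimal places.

ȳ_st ≈ 6.10

N = Σ N_h = 2900. Stratum weights W_h = N_h/N.
ȳ_st = (625·6.26 + 825·4.72 + 1450·6.82) / 2900 = 6.1019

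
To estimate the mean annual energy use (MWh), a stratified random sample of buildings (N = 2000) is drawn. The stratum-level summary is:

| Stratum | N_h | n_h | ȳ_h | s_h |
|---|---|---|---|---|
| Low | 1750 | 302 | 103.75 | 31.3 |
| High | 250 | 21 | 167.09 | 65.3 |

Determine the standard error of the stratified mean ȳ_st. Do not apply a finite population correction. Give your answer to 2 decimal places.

SE(ȳ_st) ≈ 2.38

V̂(ȳ_st) = Σ W_h² s_h²/n_h, with W_h = N_h/N and N = 2000:
  stratum Low: (1750/2000)²·31.3²/302 = 2.48369
  stratum High: (250/2000)²·65.3²/21 = 3.17269
V̂(ȳ_st) = 5.65638
SE(ȳ_st) = √5.65638 = 2.37831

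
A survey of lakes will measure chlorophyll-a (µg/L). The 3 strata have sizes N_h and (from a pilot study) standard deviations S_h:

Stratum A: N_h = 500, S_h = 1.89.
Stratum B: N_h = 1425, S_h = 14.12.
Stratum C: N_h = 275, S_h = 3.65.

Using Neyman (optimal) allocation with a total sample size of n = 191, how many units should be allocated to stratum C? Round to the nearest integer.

Neyman allocation: n_h = n · N_h S_h / Σ N_i S_i, with n = 191.
  stratum A: N_h·S_h = 500·1.89 = 945.00
  stratum B: N_h·S_h = 1425·14.12 = 20121.00
  stratum C: N_h·S_h = 275·3.65 = 1003.75
Σ N_h S_h = 22069.75
n for stratum C = 191·1003.75/22069.75 = 8.687 → 9

9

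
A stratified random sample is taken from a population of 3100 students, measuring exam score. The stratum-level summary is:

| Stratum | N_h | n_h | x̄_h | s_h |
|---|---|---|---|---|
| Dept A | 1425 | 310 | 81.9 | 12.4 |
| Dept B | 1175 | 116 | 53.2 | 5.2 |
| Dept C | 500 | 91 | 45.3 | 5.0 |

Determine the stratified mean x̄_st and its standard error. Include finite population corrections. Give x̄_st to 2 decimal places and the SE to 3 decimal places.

x̄_st = Σ W_h x̄_h = (1425·81.9 + 1175·53.2 + 500·45.3)/3100 = 65.11855
V̂(x̄_st) = Σ W_h² (1 − n_h/N_h) s_h²/n_h, with W_h = N_h/N and N = 3100:
  stratum Dept A: (1425/3100)²·(1 − 310/1425)·12.4²/310 = 0.0820065
  stratum Dept B: (1175/3100)²·(1 − 116/1175)·5.2²/116 = 0.0301828
  stratum Dept C: (500/3100)²·(1 − 91/500)·5.0²/91 = 0.00584613
V̂(x̄_st) = 0.118035
SE(x̄_st) = √0.118035 = 0.343563

x̄_st ≈ 65.12, SE ≈ 0.344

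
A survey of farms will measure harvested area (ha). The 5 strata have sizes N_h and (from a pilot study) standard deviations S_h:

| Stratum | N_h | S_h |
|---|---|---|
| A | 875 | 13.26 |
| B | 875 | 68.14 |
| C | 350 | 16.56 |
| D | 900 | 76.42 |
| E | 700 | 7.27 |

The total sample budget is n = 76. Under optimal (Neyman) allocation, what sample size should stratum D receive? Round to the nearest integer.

35

Neyman allocation: n_h = n · N_h S_h / Σ N_i S_i, with n = 76.
  stratum A: N_h·S_h = 875·13.26 = 11602.50
  stratum B: N_h·S_h = 875·68.14 = 59622.50
  stratum C: N_h·S_h = 350·16.56 = 5796.00
  stratum D: N_h·S_h = 900·76.42 = 68778.00
  stratum E: N_h·S_h = 700·7.27 = 5089.00
Σ N_h S_h = 150888.00
n for stratum D = 76·68778.00/150888.00 = 34.642 → 35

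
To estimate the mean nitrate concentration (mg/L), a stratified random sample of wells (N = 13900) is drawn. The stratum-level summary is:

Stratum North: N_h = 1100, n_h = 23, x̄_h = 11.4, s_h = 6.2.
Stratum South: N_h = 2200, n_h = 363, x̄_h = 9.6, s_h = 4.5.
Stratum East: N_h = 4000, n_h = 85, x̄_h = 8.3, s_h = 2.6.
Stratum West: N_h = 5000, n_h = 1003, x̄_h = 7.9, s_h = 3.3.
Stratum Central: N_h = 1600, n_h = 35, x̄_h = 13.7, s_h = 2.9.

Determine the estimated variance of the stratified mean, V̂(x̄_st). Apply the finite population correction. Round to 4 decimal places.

V̂(x̄_st) = Σ W_h² (1 − n_h/N_h) s_h²/n_h, with W_h = N_h/N and N = 13900:
  stratum North: (1100/13900)²·(1 − 23/1100)·6.2²/23 = 0.0102479
  stratum South: (2200/13900)²·(1 − 363/2200)·4.5²/363 = 0.00116687
  stratum East: (4000/13900)²·(1 − 85/4000)·2.6²/85 = 0.00644599
  stratum West: (5000/13900)²·(1 − 1003/5000)·3.3²/1003 = 0.00112306
  stratum Central: (1600/13900)²·(1 − 35/1600)·2.9²/35 = 0.0031141
V̂(x̄_st) = 0.0220979

V̂(x̄_st) ≈ 0.0221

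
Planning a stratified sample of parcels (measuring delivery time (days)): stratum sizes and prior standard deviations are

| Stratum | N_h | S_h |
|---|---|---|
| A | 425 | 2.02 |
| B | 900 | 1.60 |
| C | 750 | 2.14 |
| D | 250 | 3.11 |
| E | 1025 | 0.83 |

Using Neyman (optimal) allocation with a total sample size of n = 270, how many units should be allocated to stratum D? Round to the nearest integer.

Neyman allocation: n_h = n · N_h S_h / Σ N_i S_i, with n = 270.
  stratum A: N_h·S_h = 425·2.02 = 858.50
  stratum B: N_h·S_h = 900·1.60 = 1440.00
  stratum C: N_h·S_h = 750·2.14 = 1605.00
  stratum D: N_h·S_h = 250·3.11 = 777.50
  stratum E: N_h·S_h = 1025·0.83 = 850.75
Σ N_h S_h = 5531.75
n for stratum D = 270·777.50/5531.75 = 37.949 → 38

38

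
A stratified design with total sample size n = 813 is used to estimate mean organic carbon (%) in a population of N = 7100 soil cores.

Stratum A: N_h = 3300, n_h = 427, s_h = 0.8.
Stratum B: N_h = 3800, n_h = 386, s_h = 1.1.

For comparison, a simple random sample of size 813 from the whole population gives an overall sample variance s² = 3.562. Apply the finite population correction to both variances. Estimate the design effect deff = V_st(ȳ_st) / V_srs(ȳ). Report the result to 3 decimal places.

deff ≈ 0.281

V̂(ȳ_st) = Σ W_h² (1 − n_h/N_h) s_h²/n_h, with W_h = N_h/N and N = 7100:
  stratum A: (3300/7100)²·(1 − 427/3300)·0.8²/427 = 0.000281893
  stratum B: (3800/7100)²·(1 − 386/3800)·1.1²/386 = 0.000806731
V_st = 0.00108862
V_srs = (1 − 813/7100)·3.562/813 = 0.00387961
deff = V_st / V_srs = 0.00108862/0.00387961 = 0.2806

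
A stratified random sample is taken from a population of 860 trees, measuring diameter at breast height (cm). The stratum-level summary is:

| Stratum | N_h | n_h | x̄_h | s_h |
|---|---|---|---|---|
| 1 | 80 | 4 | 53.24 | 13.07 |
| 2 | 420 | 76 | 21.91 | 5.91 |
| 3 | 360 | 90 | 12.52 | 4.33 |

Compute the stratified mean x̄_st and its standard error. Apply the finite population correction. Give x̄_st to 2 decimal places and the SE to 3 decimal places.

x̄_st = Σ W_h x̄_h = (80·53.24 + 420·21.91 + 360·12.52)/860 = 20.89372
V̂(x̄_st) = Σ W_h² (1 − n_h/N_h) s_h²/n_h, with W_h = N_h/N and N = 860:
  stratum 1: (80/860)²·(1 − 4/80)·13.07²/4 = 0.351073
  stratum 2: (420/860)²·(1 − 76/420)·5.91²/76 = 0.0897785
  stratum 3: (360/860)²·(1 − 90/360)·4.33²/90 = 0.0273781
V̂(x̄_st) = 0.46823
SE(x̄_st) = √0.46823 = 0.684273

x̄_st ≈ 20.89, SE ≈ 0.684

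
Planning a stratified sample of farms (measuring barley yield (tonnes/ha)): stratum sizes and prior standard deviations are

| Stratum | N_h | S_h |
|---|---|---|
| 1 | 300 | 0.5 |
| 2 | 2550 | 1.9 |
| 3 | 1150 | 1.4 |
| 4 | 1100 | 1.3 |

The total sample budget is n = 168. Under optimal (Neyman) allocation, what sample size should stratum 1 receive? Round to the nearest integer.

3

Neyman allocation: n_h = n · N_h S_h / Σ N_i S_i, with n = 168.
  stratum 1: N_h·S_h = 300·0.5 = 150.00
  stratum 2: N_h·S_h = 2550·1.9 = 4845.00
  stratum 3: N_h·S_h = 1150·1.4 = 1610.00
  stratum 4: N_h·S_h = 1100·1.3 = 1430.00
Σ N_h S_h = 8035.00
n for stratum 1 = 168·150.00/8035.00 = 3.136 → 3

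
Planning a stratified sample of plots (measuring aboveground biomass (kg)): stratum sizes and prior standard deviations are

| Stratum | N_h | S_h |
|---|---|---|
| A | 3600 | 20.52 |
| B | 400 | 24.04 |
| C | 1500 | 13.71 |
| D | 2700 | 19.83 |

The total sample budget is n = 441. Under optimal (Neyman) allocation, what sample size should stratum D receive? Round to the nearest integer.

Neyman allocation: n_h = n · N_h S_h / Σ N_i S_i, with n = 441.
  stratum A: N_h·S_h = 3600·20.52 = 73872.00
  stratum B: N_h·S_h = 400·24.04 = 9616.00
  stratum C: N_h·S_h = 1500·13.71 = 20565.00
  stratum D: N_h·S_h = 2700·19.83 = 53541.00
Σ N_h S_h = 157594.00
n for stratum D = 441·53541.00/157594.00 = 149.825 → 150

150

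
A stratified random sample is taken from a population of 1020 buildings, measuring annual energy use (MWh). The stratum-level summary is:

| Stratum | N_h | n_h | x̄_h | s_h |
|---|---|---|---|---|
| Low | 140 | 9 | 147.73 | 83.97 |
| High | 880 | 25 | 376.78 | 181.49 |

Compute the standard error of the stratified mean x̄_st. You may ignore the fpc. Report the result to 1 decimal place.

V̂(x̄_st) = Σ W_h² s_h²/n_h, with W_h = N_h/N and N = 1020:
  stratum Low: (140/1020)²·83.97²/9 = 14.7592
  stratum High: (880/1020)²·181.49²/25 = 980.687
V̂(x̄_st) = 995.446
SE(x̄_st) = √995.446 = 31.5507

SE(x̄_st) ≈ 31.6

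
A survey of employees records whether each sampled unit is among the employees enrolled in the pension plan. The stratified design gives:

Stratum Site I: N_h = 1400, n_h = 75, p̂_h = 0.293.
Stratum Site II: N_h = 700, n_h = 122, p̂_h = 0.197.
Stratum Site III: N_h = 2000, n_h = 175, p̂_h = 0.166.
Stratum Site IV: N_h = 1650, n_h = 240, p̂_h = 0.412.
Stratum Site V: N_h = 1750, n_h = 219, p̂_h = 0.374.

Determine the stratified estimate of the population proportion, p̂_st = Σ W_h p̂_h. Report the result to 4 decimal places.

N = 7500; stratum weights W_h = N_h/N.
p̂_st = Σ W_h p̂_h = (1400·0.293 + 700·0.197 + 2000·0.166 + 1650·0.412 + 1750·0.374)/7500 = 0.29525

p̂_st ≈ 0.2953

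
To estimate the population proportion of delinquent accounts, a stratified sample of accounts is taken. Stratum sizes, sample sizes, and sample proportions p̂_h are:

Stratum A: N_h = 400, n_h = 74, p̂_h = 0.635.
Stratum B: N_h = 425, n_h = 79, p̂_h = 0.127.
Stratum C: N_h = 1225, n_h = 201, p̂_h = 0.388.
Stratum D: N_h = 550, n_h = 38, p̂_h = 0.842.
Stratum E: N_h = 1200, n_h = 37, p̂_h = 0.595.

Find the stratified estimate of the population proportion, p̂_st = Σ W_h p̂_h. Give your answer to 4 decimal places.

N = 3800; stratum weights W_h = N_h/N.
p̂_st = Σ W_h p̂_h = (400·0.635 + 425·0.127 + 1225·0.388 + 550·0.842 + 1200·0.595)/3800 = 0.51589

p̂_st ≈ 0.5159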